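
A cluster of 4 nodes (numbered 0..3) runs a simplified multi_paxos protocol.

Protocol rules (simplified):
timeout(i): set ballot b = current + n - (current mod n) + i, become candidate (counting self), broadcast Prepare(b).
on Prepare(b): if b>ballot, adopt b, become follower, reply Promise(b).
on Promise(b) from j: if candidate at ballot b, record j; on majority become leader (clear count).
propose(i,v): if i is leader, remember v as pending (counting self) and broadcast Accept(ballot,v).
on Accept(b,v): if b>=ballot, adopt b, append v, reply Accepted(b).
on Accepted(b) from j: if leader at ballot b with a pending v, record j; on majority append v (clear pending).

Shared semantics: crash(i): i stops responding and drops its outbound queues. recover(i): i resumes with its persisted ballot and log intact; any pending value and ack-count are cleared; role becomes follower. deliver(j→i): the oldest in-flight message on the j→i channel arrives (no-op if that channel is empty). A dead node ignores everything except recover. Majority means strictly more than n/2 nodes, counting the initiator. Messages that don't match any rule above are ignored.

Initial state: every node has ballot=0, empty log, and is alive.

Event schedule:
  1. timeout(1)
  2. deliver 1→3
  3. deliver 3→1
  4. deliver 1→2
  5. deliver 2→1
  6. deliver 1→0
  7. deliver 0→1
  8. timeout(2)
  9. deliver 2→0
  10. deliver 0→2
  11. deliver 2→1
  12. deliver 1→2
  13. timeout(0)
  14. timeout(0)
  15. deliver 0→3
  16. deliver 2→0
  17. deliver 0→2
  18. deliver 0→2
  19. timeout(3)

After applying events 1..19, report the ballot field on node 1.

10

1. timeout(1):  <1:cand b5 ->
2. deliver 1→3:  <3:foll b5 ->
3. deliver 3→1:  nop
4. deliver 1→2:  <2:foll b5 ->
5. deliver 2→1:  <1:lead b5 ->
6. deliver 1→0:  <0:foll b5 ->
7. deliver 0→1:  nop
8. timeout(2):  <2:cand b10 ->
9. deliver 2→0:  <0:foll b10 ->
10. deliver 0→2:  nop
11. deliver 2→1:  <1:foll b10 ->
12. deliver 1→2:  <2:lead b10 ->
13. timeout(0):  <0:cand b12 ->
14. timeout(0):  <0:cand b16 ->
15. deliver 0→3:  <3:foll b12 ->
16. deliver 2→0:  nop
17. deliver 0→2:  <2:foll b12 ->
18. deliver 0→2:  <2:foll b16 ->
19. timeout(3):  <3:cand b19 ->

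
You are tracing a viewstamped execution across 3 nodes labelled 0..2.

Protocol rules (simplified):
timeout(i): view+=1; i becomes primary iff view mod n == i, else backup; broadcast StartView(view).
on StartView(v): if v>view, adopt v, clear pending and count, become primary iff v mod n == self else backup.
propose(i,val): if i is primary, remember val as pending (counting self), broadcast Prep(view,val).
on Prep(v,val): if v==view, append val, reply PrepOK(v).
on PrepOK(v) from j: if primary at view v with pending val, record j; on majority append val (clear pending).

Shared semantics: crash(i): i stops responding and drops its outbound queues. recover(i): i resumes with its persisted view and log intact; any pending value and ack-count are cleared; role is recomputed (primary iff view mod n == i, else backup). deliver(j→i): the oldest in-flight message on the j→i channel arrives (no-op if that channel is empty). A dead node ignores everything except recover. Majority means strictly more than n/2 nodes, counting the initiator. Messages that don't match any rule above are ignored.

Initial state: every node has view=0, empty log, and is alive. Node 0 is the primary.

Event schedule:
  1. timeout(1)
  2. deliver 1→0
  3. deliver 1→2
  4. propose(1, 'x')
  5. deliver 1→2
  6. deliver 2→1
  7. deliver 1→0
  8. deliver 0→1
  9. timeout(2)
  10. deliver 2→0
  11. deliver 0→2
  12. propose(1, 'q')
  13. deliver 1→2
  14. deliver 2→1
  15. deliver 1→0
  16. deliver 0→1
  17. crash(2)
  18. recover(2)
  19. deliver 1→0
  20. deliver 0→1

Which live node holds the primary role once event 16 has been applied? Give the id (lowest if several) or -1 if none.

2

[1] timeout(1) → N1(prim v1 [-])
[2] deliver 1→0 → N0(back v1 [-])
[3] deliver 1→2 → N2(back v1 [-])
[4] propose(1,'x') → ∅
[5] deliver 1→2 → N2(back v1 [x])
[6] deliver 2→1 → N1(prim v1 [x])
[7] deliver 1→0 → N0(back v1 [x])
[8] deliver 0→1 → ∅
[9] timeout(2) → N2(prim v2 [x])
[10] deliver 2→0 → N0(back v2 [x])
[11] deliver 0→2 → ∅
[12] propose(1,'q') → ∅
[13] deliver 1→2 → ∅
[14] deliver 2→1 → N1(back v2 [x])
[15] deliver 1→0 → ∅
[16] deliver 0→1 → ∅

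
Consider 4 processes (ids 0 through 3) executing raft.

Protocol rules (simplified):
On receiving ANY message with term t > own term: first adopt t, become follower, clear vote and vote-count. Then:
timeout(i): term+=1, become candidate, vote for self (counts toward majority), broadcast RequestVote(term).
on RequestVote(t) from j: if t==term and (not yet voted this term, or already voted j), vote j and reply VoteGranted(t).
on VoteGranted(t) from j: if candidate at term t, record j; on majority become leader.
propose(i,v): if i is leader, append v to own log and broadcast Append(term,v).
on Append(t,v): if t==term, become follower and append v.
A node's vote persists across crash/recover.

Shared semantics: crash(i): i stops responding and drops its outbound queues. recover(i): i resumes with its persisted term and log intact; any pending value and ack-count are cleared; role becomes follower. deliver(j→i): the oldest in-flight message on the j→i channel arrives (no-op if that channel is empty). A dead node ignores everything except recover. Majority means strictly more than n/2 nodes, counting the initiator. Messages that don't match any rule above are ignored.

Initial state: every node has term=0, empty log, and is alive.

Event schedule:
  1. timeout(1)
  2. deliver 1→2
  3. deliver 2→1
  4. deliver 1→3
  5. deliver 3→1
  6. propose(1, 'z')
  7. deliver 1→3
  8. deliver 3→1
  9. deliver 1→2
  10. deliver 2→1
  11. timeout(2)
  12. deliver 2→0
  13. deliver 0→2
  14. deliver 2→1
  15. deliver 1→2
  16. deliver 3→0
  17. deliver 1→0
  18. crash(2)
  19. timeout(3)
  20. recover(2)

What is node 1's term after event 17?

after 1 — timeout(1): n1:cand/t1/[-]
after 2 — deliver 1→2: n2:foll/t1/[-]
after 3 — deliver 2→1: ·
after 4 — deliver 1→3: n3:foll/t1/[-]
after 5 — deliver 3→1: n1:lead/t1/[-]
after 6 — propose(1,'z'): n1:lead/t1/[z]
after 7 — deliver 1→3: n3:foll/t1/[z]
after 8 — deliver 3→1: ·
after 9 — deliver 1→2: n2:foll/t1/[z]
after 10 — deliver 2→1: ·
after 11 — timeout(2): n2:cand/t2/[z]
after 12 — deliver 2→0: n0:foll/t2/[-]
after 13 — deliver 0→2: ·
after 14 — deliver 2→1: n1:foll/t2/[z]
after 15 — deliver 1→2: n2:lead/t2/[z]
after 16 — deliver 3→0: ·
after 17 — deliver 1→0: ·

2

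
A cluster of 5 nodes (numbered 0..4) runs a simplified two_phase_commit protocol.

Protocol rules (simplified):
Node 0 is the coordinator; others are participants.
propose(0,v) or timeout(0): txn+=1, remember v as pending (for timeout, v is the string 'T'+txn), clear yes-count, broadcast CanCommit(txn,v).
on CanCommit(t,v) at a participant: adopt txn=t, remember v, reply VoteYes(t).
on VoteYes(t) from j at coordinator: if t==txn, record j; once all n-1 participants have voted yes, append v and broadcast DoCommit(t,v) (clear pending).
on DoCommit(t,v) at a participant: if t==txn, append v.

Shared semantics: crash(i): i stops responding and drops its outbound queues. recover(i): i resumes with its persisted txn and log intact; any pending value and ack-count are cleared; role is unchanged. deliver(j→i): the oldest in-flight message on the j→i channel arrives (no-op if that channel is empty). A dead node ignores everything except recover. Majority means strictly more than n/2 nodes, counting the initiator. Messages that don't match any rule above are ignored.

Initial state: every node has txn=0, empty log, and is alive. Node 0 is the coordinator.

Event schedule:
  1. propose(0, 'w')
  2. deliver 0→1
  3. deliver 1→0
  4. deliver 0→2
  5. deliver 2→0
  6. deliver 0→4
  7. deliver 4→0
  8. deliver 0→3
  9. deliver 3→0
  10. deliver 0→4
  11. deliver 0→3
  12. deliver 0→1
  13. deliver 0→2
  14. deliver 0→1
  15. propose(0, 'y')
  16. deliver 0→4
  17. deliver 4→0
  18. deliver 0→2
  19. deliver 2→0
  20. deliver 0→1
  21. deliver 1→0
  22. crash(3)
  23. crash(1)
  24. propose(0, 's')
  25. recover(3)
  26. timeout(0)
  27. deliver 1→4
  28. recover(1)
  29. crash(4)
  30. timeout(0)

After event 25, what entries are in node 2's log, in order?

1. propose(0,'w'):  <0:coor t1 ->
2. deliver 0→1:  <1:part t1 ->
3. deliver 1→0:  nop
4. deliver 0→2:  <2:part t1 ->
5. deliver 2→0:  nop
6. deliver 0→4:  <4:part t1 ->
7. deliver 4→0:  nop
8. deliver 0→3:  <3:part t1 ->
9. deliver 3→0:  <0:coor t1 w>
10. deliver 0→4:  <4:part t1 w>
11. deliver 0→3:  <3:part t1 w>
12. deliver 0→1:  <1:part t1 w>
13. deliver 0→2:  <2:part t1 w>
14. deliver 0→1:  nop
15. propose(0,'y'):  <0:coor t2 w>
16. deliver 0→4:  <4:part t2 w>
17. deliver 4→0:  nop
18. deliver 0→2:  <2:part t2 w>
19. deliver 2→0:  nop
20. deliver 0→1:  <1:part t2 w>
21. deliver 1→0:  nop
22. crash(3):  <3:✗part t1 w>
23. crash(1):  <1:✗part t2 w>
24. propose(0,'s'):  <0:coor t3 w>
25. recover(3):  <3:part t1 w>

w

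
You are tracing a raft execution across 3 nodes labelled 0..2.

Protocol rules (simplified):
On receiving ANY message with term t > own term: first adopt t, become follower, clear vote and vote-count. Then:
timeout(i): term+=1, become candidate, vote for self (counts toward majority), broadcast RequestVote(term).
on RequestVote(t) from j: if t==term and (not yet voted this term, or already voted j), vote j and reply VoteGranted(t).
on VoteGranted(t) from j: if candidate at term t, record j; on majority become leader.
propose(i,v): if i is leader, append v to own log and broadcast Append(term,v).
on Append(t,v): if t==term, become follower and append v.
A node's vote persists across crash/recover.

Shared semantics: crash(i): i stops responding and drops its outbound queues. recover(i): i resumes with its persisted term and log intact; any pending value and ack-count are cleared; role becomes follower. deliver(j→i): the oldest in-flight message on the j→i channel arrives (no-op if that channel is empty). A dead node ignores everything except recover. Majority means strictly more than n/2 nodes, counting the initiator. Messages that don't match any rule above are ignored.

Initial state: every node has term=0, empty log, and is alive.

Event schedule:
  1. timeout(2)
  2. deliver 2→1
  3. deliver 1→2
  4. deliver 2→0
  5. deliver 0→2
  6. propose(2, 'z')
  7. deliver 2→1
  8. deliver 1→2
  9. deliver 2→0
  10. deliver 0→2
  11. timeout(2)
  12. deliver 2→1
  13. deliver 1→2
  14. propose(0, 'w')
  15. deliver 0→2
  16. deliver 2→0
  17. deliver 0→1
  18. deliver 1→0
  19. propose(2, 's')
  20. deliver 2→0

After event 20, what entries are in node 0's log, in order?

z,s

[1] timeout(2) → N2(cand t1 [-])
[2] deliver 2→1 → N1(foll t1 [-])
[3] deliver 1→2 → N2(lead t1 [-])
[4] deliver 2→0 → N0(foll t1 [-])
[5] deliver 0→2 → ∅
[6] propose(2,'z') → N2(lead t1 [z])
[7] deliver 2→1 → N1(foll t1 [z])
[8] deliver 1→2 → ∅
[9] deliver 2→0 → N0(foll t1 [z])
[10] deliver 0→2 → ∅
[11] timeout(2) → N2(cand t2 [z])
[12] deliver 2→1 → N1(foll t2 [z])
[13] deliver 1→2 → N2(lead t2 [z])
[14] propose(0,'w') → ∅
[15] deliver 0→2 → ∅
[16] deliver 2→0 → N0(foll t2 [z])
[17] deliver 0→1 → ∅
[18] deliver 1→0 → ∅
[19] propose(2,'s') → N2(lead t2 [z,s])
[20] deliver 2→0 → N0(foll t2 [z,s])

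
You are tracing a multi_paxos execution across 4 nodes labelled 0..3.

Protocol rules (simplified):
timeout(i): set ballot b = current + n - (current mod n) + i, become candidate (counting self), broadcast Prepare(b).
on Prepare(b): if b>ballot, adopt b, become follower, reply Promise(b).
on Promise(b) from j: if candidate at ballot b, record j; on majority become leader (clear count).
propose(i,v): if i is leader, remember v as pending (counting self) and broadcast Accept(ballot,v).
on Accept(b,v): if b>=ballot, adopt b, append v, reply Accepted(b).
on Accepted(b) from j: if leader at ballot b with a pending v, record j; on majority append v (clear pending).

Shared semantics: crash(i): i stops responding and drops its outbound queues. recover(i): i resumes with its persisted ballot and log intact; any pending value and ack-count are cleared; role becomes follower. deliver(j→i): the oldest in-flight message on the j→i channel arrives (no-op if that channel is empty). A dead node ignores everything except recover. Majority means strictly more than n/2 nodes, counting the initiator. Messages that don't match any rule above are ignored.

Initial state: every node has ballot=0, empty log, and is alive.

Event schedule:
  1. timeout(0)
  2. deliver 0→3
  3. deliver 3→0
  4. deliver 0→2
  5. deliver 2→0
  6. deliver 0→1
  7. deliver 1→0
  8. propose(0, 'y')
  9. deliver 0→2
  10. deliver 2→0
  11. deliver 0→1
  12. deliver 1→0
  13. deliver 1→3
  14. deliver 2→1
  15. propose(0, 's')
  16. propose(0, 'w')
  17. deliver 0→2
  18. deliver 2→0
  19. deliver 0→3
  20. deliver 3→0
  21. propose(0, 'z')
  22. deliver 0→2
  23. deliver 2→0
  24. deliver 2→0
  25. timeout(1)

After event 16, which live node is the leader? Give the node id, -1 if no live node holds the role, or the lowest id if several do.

0

e1 timeout(0): 0[cand,b=4,-]
e2 deliver 0→3: 3[foll,b=4,-]
e3 deliver 3→0: ·
e4 deliver 0→2: 2[foll,b=4,-]
e5 deliver 2→0: 0[lead,b=4,-]
e6 deliver 0→1: 1[foll,b=4,-]
e7 deliver 1→0: ·
e8 propose(0,'y'): ·
e9 deliver 0→2: 2[foll,b=4,y]
e10 deliver 2→0: ·
e11 deliver 0→1: 1[foll,b=4,y]
e12 deliver 1→0: 0[lead,b=4,y]
e13 deliver 1→3: ·
e14 deliver 2→1: ·
e15 propose(0,'s'): ·
e16 propose(0,'w'): ·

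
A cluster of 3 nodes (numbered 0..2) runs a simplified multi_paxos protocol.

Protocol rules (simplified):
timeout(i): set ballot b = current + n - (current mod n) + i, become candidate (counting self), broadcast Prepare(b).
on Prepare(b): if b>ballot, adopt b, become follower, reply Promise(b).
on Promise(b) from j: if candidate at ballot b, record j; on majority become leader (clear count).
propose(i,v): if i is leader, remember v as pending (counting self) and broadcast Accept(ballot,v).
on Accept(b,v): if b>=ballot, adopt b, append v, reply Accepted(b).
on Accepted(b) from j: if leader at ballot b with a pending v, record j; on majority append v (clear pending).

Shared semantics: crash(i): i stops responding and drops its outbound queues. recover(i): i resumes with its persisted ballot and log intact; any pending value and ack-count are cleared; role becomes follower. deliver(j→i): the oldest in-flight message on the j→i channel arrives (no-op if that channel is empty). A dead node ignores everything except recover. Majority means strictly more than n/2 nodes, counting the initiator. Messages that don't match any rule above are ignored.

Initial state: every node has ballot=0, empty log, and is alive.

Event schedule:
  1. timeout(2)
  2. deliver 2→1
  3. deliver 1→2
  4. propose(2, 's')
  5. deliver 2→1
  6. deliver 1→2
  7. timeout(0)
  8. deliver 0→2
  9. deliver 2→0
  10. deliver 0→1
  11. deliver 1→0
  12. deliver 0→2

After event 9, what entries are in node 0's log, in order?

1. timeout(2):  <2:cand b5 ->
2. deliver 2→1:  <1:foll b5 ->
3. deliver 1→2:  <2:lead b5 ->
4. propose(2,'s'):  nop
5. deliver 2→1:  <1:foll b5 s>
6. deliver 1→2:  <2:lead b5 s>
7. timeout(0):  <0:cand b3 ->
8. deliver 0→2:  nop
9. deliver 2→0:  <0:foll b5 ->

empty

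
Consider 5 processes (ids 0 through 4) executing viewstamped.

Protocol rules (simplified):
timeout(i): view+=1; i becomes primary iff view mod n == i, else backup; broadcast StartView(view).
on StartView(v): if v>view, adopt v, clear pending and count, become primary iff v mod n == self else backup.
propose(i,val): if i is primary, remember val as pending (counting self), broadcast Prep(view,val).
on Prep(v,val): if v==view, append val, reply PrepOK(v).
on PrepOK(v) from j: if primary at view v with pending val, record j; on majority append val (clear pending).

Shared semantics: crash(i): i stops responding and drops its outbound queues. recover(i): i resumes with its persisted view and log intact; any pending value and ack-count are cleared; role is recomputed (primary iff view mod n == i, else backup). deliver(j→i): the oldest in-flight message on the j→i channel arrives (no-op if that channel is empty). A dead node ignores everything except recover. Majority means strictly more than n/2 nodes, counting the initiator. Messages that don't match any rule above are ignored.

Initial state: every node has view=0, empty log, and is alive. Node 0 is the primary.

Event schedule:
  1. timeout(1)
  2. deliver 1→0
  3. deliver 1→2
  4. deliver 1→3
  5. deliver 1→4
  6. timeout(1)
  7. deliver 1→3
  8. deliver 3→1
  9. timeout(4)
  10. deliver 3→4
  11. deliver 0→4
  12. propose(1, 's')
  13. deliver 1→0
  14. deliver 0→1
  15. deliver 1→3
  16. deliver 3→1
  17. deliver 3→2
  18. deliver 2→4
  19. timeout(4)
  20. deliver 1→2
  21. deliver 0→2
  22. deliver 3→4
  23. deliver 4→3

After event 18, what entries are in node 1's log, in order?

empty

e1 timeout(1): 1[prim,v=1,-]
e2 deliver 1→0: 0[back,v=1,-]
e3 deliver 1→2: 2[back,v=1,-]
e4 deliver 1→3: 3[back,v=1,-]
e5 deliver 1→4: 4[back,v=1,-]
e6 timeout(1): 1[back,v=2,-]
e7 deliver 1→3: 3[back,v=2,-]
e8 deliver 3→1: ·
e9 timeout(4): 4[back,v=2,-]
e10 deliver 3→4: ·
e11 deliver 0→4: ·
e12 propose(1,'s'): ·
e13 deliver 1→0: 0[back,v=2,-]
e14 deliver 0→1: ·
e15 deliver 1→3: ·
e16 deliver 3→1: ·
e17 deliver 3→2: ·
e18 deliver 2→4: ·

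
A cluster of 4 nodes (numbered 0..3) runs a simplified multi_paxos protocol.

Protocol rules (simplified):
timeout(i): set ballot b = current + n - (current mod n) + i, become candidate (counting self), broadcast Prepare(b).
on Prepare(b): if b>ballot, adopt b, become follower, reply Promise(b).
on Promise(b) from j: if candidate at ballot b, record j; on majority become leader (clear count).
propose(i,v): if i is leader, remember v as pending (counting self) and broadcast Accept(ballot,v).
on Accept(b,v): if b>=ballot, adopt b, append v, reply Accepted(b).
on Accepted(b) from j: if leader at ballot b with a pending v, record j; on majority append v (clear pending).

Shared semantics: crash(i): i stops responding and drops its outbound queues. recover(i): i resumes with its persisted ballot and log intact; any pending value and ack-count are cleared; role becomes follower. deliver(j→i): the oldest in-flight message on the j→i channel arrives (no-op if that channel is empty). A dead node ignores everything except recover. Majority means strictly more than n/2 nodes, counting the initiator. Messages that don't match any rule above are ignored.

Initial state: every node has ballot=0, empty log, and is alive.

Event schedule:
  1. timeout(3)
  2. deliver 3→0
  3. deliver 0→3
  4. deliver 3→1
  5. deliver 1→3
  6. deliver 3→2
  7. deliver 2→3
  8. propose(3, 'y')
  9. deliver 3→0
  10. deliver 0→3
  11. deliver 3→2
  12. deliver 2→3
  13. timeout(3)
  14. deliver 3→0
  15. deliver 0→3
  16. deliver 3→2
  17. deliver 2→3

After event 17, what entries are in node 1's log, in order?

after 1 — timeout(3): n3:cand/b7/[-]
after 2 — deliver 3→0: n0:foll/b7/[-]
after 3 — deliver 0→3: ·
after 4 — deliver 3→1: n1:foll/b7/[-]
after 5 — deliver 1→3: n3:lead/b7/[-]
after 6 — deliver 3→2: n2:foll/b7/[-]
after 7 — deliver 2→3: ·
after 8 — propose(3,'y'): ·
after 9 — deliver 3→0: n0:foll/b7/[y]
after 10 — deliver 0→3: ·
after 11 — deliver 3→2: n2:foll/b7/[y]
after 12 — deliver 2→3: n3:lead/b7/[y]
after 13 — timeout(3): n3:cand/b11/[y]
after 14 — deliver 3→0: n0:foll/b11/[y]
after 15 — deliver 0→3: ·
after 16 — deliver 3→2: n2:foll/b11/[y]
after 17 — deliver 2→3: n3:lead/b11/[y]

empty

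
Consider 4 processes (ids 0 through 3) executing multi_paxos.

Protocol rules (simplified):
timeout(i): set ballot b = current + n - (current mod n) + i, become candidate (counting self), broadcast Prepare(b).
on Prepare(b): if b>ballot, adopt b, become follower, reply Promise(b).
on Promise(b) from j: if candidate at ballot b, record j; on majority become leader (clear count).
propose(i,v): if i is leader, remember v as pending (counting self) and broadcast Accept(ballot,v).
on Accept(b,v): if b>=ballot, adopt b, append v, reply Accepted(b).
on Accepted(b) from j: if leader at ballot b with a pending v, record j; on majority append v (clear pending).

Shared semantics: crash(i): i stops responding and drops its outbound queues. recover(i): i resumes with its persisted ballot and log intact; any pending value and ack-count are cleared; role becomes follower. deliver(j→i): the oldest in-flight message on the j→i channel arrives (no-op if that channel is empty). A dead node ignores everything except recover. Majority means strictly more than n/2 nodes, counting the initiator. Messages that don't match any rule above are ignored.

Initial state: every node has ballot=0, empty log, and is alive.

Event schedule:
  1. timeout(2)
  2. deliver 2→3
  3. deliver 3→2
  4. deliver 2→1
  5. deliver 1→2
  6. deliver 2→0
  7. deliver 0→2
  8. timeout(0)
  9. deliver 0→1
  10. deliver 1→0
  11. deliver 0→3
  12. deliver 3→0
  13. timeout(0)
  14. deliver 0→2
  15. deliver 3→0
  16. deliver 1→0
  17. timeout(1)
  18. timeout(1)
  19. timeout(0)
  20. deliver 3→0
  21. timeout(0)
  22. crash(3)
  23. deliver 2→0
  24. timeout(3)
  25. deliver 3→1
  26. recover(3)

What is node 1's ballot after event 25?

17

after 1 — timeout(2): n2:cand/b6/[-]
after 2 — deliver 2→3: n3:foll/b6/[-]
after 3 — deliver 3→2: ·
after 4 — deliver 2→1: n1:foll/b6/[-]
after 5 — deliver 1→2: n2:lead/b6/[-]
after 6 — deliver 2→0: n0:foll/b6/[-]
after 7 — deliver 0→2: ·
after 8 — timeout(0): n0:cand/b8/[-]
after 9 — deliver 0→1: n1:foll/b8/[-]
after 10 — deliver 1→0: ·
after 11 — deliver 0→3: n3:foll/b8/[-]
after 12 — deliver 3→0: n0:lead/b8/[-]
after 13 — timeout(0): n0:cand/b12/[-]
after 14 — deliver 0→2: n2:foll/b8/[-]
after 15 — deliver 3→0: ·
after 16 — deliver 1→0: ·
after 17 — timeout(1): n1:cand/b13/[-]
after 18 — timeout(1): n1:cand/b17/[-]
after 19 — timeout(0): n0:cand/b16/[-]
after 20 — deliver 3→0: ·
after 21 — timeout(0): n0:cand/b20/[-]
after 22 — crash(3): n3:✗foll/b8/[-]
after 23 — deliver 2→0: ·
after 24 — timeout(3): ·
after 25 — deliver 3→1: ·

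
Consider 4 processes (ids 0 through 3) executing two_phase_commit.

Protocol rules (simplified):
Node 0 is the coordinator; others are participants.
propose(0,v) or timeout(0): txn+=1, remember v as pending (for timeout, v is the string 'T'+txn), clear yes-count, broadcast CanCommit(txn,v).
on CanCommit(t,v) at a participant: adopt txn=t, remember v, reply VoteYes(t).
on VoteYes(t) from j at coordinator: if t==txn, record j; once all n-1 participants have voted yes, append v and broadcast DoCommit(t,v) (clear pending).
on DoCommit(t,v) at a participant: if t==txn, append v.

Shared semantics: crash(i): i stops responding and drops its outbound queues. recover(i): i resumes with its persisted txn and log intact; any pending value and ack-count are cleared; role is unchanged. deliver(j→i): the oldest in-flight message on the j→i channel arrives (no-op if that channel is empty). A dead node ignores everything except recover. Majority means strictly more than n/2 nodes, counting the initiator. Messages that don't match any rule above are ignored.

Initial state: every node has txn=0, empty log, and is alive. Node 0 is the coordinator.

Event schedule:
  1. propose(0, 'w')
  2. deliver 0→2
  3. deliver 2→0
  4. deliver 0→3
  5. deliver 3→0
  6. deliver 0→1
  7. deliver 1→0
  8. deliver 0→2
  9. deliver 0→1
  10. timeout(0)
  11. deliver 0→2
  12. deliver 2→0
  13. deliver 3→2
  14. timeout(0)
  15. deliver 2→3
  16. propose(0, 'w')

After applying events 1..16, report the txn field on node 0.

4

[1] propose(0,'w') → N0(coor t1 [-])
[2] deliver 0→2 → N2(part t1 [-])
[3] deliver 2→0 → ∅
[4] deliver 0→3 → N3(part t1 [-])
[5] deliver 3→0 → ∅
[6] deliver 0→1 → N1(part t1 [-])
[7] deliver 1→0 → N0(coor t1 [w])
[8] deliver 0→2 → N2(part t1 [w])
[9] deliver 0→1 → N1(part t1 [w])
[10] timeout(0) → N0(coor t2 [w])
[11] deliver 0→2 → N2(part t2 [w])
[12] deliver 2→0 → ∅
[13] deliver 3→2 → ∅
[14] timeout(0) → N0(coor t3 [w])
[15] deliver 2→3 → ∅
[16] propose(0,'w') → N0(coor t4 [w])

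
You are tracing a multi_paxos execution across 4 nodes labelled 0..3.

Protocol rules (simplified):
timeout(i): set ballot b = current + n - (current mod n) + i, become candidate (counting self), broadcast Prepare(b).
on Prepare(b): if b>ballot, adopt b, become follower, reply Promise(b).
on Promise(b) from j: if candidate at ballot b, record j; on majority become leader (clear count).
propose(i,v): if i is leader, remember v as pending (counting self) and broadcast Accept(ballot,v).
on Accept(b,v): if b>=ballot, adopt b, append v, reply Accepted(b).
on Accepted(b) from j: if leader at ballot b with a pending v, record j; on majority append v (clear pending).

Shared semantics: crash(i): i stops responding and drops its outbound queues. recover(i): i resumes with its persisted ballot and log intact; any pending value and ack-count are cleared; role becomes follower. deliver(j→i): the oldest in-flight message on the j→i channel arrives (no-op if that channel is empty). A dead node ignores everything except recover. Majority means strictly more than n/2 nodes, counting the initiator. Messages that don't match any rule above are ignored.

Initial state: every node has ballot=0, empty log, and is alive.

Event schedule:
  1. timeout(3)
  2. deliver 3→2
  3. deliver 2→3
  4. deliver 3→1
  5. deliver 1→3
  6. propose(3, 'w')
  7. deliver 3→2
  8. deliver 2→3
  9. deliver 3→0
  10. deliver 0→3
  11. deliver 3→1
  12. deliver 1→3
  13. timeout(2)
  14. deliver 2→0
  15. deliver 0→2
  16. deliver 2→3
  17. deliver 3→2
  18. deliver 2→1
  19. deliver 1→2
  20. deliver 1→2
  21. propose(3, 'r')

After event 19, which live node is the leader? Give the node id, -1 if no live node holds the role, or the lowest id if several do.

e1 timeout(3): 3[cand,b=7,-]
e2 deliver 3→2: 2[foll,b=7,-]
e3 deliver 2→3: ·
e4 deliver 3→1: 1[foll,b=7,-]
e5 deliver 1→3: 3[lead,b=7,-]
e6 propose(3,'w'): ·
e7 deliver 3→2: 2[foll,b=7,w]
e8 deliver 2→3: ·
e9 deliver 3→0: 0[foll,b=7,-]
e10 deliver 0→3: ·
e11 deliver 3→1: 1[foll,b=7,w]
e12 deliver 1→3: 3[lead,b=7,w]
e13 timeout(2): 2[cand,b=10,w]
e14 deliver 2→0: 0[foll,b=10,-]
e15 deliver 0→2: ·
e16 deliver 2→3: 3[foll,b=10,w]
e17 deliver 3→2: 2[lead,b=10,w]
e18 deliver 2→1: 1[foll,b=10,w]
e19 deliver 1→2: ·

2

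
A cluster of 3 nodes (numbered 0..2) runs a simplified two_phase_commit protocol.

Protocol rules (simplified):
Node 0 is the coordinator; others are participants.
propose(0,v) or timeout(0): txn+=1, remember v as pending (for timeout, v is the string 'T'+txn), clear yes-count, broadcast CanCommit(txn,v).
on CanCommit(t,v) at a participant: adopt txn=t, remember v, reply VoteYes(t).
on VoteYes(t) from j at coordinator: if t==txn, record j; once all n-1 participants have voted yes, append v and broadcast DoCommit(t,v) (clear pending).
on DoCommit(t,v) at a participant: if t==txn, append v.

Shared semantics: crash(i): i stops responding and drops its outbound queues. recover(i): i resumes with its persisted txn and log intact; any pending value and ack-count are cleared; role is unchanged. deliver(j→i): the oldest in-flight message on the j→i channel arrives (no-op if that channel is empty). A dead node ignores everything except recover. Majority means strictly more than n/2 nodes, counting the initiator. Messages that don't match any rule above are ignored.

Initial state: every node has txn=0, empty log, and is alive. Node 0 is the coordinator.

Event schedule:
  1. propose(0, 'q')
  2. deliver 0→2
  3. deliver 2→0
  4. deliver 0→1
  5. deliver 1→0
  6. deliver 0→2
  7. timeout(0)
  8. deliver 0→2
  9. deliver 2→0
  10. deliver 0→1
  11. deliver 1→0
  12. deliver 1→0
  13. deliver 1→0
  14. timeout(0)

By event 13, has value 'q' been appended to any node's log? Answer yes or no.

yes

step 1 propose(0,'q'): 0={coor,t=1,log=-}
step 2 deliver 0→2: 2={part,t=1,log=-}
step 3 deliver 2→0: —
step 4 deliver 0→1: 1={part,t=1,log=-}
step 5 deliver 1→0: 0={coor,t=1,log=q}
step 6 deliver 0→2: 2={part,t=1,log=q}
step 7 timeout(0): 0={coor,t=2,log=q}
step 8 deliver 0→2: 2={part,t=2,log=q}
step 9 deliver 2→0: —
step 10 deliver 0→1: 1={part,t=1,log=q}
step 11 deliver 1→0: —
step 12 deliver 1→0: —
step 13 deliver 1→0: —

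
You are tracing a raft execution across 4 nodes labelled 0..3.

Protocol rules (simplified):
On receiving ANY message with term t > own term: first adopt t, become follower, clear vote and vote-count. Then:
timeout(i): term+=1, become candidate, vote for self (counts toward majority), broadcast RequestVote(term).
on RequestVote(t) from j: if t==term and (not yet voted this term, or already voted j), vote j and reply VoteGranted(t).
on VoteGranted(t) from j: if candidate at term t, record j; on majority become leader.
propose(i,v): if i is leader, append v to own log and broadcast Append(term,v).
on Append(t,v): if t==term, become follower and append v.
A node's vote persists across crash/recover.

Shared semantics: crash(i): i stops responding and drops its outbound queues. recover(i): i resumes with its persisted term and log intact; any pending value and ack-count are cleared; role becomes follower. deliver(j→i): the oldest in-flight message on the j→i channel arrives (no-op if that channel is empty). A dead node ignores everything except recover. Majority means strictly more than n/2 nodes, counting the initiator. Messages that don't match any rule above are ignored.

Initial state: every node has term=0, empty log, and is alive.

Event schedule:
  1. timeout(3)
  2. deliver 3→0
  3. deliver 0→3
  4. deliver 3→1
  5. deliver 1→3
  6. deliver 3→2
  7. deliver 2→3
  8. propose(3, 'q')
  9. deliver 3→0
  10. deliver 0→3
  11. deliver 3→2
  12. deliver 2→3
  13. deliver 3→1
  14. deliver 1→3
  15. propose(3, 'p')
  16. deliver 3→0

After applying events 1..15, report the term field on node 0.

after 1 — timeout(3): n3:cand/t1/[-]
after 2 — deliver 3→0: n0:foll/t1/[-]
after 3 — deliver 0→3: ·
after 4 — deliver 3→1: n1:foll/t1/[-]
after 5 — deliver 1→3: n3:lead/t1/[-]
after 6 — deliver 3→2: n2:foll/t1/[-]
after 7 — deliver 2→3: ·
after 8 — propose(3,'q'): n3:lead/t1/[q]
after 9 — deliver 3→0: n0:foll/t1/[q]
after 10 — deliver 0→3: ·
after 11 — deliver 3→2: n2:foll/t1/[q]
after 12 — deliver 2→3: ·
after 13 — deliver 3→1: n1:foll/t1/[q]
after 14 — deliver 1→3: ·
after 15 — propose(3,'p'): n3:lead/t1/[q,p]

1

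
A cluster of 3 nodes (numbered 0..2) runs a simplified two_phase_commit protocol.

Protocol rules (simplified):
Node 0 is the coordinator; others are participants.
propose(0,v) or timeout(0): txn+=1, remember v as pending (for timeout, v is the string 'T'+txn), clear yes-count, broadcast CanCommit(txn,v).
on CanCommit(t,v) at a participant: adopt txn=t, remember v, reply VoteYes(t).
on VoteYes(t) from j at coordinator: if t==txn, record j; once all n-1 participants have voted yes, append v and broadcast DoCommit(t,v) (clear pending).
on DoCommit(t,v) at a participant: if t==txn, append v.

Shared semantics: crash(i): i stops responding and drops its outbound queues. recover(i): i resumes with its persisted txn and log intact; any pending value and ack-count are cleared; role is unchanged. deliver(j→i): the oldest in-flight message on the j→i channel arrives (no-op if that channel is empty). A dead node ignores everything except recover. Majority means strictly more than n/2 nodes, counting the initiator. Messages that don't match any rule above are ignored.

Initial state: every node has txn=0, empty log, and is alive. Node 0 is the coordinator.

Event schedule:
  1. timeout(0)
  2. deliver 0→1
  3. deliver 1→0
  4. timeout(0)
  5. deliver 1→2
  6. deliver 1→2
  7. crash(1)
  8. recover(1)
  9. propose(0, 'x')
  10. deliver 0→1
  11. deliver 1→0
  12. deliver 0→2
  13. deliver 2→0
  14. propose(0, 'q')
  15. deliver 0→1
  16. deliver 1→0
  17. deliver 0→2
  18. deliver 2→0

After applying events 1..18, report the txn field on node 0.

4

step 1 timeout(0): 0={coor,t=1,log=-}
step 2 deliver 0→1: 1={part,t=1,log=-}
step 3 deliver 1→0: —
step 4 timeout(0): 0={coor,t=2,log=-}
step 5 deliver 1→2: —
step 6 deliver 1→2: —
step 7 crash(1): 1={✗part,t=1,log=-}
step 8 recover(1): 1={part,t=1,log=-}
step 9 propose(0,'x'): 0={coor,t=3,log=-}
step 10 deliver 0→1: 1={part,t=2,log=-}
step 11 deliver 1→0: —
step 12 deliver 0→2: 2={part,t=1,log=-}
step 13 deliver 2→0: —
step 14 propose(0,'q'): 0={coor,t=4,log=-}
step 15 deliver 0→1: 1={part,t=3,log=-}
step 16 deliver 1→0: —
step 17 deliver 0→2: 2={part,t=2,log=-}
step 18 deliver 2→0: —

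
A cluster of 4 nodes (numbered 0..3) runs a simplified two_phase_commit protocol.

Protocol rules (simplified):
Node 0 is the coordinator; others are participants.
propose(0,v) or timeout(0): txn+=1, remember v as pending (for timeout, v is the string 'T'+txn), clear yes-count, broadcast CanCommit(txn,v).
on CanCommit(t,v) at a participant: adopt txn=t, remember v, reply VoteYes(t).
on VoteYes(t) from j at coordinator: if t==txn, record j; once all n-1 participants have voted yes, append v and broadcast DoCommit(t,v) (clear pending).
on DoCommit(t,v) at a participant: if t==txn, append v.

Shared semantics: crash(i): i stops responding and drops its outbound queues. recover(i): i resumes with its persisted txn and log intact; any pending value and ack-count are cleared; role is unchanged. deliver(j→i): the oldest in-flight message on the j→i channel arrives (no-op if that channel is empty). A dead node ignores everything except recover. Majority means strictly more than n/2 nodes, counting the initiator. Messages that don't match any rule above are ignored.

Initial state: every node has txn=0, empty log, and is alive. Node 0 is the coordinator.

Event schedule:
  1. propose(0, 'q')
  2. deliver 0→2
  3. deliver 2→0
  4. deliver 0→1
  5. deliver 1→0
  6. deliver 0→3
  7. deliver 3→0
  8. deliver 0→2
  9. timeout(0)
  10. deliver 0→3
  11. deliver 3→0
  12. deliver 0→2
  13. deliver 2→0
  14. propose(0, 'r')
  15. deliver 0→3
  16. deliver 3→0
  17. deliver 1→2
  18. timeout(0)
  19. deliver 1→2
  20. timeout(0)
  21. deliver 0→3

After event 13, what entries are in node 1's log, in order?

step 1 propose(0,'q'): 0={coor,t=1,log=-}
step 2 deliver 0→2: 2={part,t=1,log=-}
step 3 deliver 2→0: —
step 4 deliver 0→1: 1={part,t=1,log=-}
step 5 deliver 1→0: —
step 6 deliver 0→3: 3={part,t=1,log=-}
step 7 deliver 3→0: 0={coor,t=1,log=q}
step 8 deliver 0→2: 2={part,t=1,log=q}
step 9 timeout(0): 0={coor,t=2,log=q}
step 10 deliver 0→3: 3={part,t=1,log=q}
step 11 deliver 3→0: —
step 12 deliver 0→2: 2={part,t=2,log=q}
step 13 deliver 2→0: —

empty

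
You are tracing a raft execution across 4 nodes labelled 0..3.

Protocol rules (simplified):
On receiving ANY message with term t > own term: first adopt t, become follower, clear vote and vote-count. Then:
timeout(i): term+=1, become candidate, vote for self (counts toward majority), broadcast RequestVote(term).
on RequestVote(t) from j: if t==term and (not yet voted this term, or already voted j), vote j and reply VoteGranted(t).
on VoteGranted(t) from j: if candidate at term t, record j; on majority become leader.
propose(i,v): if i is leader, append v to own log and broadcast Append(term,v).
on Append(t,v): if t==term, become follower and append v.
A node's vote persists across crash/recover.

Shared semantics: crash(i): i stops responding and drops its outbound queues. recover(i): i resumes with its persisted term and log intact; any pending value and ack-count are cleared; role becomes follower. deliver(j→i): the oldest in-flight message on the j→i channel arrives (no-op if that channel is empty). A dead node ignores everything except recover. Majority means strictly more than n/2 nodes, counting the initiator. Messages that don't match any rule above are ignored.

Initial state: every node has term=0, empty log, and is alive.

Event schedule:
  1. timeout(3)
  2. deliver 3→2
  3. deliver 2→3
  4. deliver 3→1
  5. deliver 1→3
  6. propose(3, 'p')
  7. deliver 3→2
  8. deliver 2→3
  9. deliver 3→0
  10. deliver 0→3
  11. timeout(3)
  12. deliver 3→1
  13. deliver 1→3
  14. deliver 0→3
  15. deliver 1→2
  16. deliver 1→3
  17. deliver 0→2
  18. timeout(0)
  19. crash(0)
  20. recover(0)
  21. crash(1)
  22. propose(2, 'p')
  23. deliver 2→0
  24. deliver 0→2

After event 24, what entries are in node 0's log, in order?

[1] timeout(3) → N3(cand t1 [-])
[2] deliver 3→2 → N2(foll t1 [-])
[3] deliver 2→3 → ∅
[4] deliver 3→1 → N1(foll t1 [-])
[5] deliver 1→3 → N3(lead t1 [-])
[6] propose(3,'p') → N3(lead t1 [p])
[7] deliver 3→2 → N2(foll t1 [p])
[8] deliver 2→3 → ∅
[9] deliver 3→0 → N0(foll t1 [-])
[10] deliver 0→3 → ∅
[11] timeout(3) → N3(cand t2 [p])
[12] deliver 3→1 → N1(foll t1 [p])
[13] deliver 1→3 → ∅
[14] deliver 0→3 → ∅
[15] deliver 1→2 → ∅
[16] deliver 1→3 → ∅
[17] deliver 0→2 → ∅
[18] timeout(0) → N0(cand t2 [-])
[19] crash(0) → N0(✗cand t2 [-])
[20] recover(0) → N0(foll t2 [-])
[21] crash(1) → N1(✗foll t1 [p])
[22] propose(2,'p') → ∅
[23] deliver 2→0 → ∅
[24] deliver 0→2 → ∅

empty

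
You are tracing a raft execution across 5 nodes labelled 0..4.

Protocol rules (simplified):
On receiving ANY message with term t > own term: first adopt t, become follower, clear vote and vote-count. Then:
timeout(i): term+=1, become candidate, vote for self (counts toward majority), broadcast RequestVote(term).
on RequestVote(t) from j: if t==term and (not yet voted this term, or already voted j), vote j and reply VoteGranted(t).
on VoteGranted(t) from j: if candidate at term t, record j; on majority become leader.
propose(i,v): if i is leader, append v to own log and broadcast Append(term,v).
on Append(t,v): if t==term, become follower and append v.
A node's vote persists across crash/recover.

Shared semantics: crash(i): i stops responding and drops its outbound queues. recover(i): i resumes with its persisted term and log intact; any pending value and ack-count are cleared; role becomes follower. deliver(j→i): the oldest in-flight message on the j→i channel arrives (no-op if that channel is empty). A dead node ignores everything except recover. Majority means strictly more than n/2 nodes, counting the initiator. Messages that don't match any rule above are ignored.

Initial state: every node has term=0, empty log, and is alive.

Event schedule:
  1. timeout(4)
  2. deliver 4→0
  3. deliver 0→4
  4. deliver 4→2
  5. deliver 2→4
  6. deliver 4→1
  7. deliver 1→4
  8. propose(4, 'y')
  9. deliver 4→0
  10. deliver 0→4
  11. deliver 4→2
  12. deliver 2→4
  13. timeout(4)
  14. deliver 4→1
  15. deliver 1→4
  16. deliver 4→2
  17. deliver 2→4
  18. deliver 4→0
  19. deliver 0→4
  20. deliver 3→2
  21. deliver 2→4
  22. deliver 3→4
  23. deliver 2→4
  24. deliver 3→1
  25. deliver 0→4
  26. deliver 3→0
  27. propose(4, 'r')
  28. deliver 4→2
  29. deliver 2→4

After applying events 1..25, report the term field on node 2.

2

[1] timeout(4) → N4(cand t1 [-])
[2] deliver 4→0 → N0(foll t1 [-])
[3] deliver 0→4 → ∅
[4] deliver 4→2 → N2(foll t1 [-])
[5] deliver 2→4 → N4(lead t1 [-])
[6] deliver 4→1 → N1(foll t1 [-])
[7] deliver 1→4 → ∅
[8] propose(4,'y') → N4(lead t1 [y])
[9] deliver 4→0 → N0(foll t1 [y])
[10] deliver 0→4 → ∅
[11] deliver 4→2 → N2(foll t1 [y])
[12] deliver 2→4 → ∅
[13] timeout(4) → N4(cand t2 [y])
[14] deliver 4→1 → N1(foll t1 [y])
[15] deliver 1→4 → ∅
[16] deliver 4→2 → N2(foll t2 [y])
[17] deliver 2→4 → ∅
[18] deliver 4→0 → N0(foll t2 [y])
[19] deliver 0→4 → N4(lead t2 [y])
[20] deliver 3→2 → ∅
[21] deliver 2→4 → ∅
[22] deliver 3→4 → ∅
[23] deliver 2→4 → ∅
[24] deliver 3→1 → ∅
[25] deliver 0→4 → ∅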